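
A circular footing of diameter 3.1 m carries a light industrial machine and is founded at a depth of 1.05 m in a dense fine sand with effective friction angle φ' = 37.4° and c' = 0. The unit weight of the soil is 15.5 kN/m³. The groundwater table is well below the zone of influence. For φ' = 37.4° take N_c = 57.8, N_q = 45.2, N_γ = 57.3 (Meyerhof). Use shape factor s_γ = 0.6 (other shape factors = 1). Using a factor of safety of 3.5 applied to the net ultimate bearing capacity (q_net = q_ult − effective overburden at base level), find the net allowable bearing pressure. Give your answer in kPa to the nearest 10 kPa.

q_all(net) ≈ 440 kPa

q = γ·D_f = 15.5 × 1.05 = 16.275 kPa.
q·N_q = 16.275 × 45.2 = 735.63 kPa
0.5·γ·B·N_γ·s_γ = 0.5 × 15.5 × 3.1 × 57.3 × 0.6 = 825.98 kPa
q_ult = 735.63 + 825.98 = 1561.6 kPa.
Net ultimate: q_net = 1561.6 − 16.275 = 1545.3 kPa.
q_all(net) = 1545.3 / 3.5 = 441.52 kPa.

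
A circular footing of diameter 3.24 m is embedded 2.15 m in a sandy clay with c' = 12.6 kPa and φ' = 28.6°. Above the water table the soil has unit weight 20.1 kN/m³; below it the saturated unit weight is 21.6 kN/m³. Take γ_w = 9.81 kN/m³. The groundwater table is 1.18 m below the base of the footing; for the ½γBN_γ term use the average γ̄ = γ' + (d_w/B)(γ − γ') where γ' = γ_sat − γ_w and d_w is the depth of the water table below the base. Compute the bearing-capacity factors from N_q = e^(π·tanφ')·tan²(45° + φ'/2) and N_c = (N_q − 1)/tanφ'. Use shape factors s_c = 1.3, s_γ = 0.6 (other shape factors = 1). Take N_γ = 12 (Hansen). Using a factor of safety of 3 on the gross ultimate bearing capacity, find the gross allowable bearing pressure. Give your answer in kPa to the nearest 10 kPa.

q_all ≈ 430 kPa

N_q = e^(π·tan28.6°)·tan²(59.3°) = 15.73; N_c = (N_q − 1)/tanφ' = 27.01.
Effective surcharge at the founding depth q = γ·D_f = 20.1 × 2.15 = 43.215 kPa.
With d_w = 1.18 m < B, γ̄ = 11.79 + (1.18/3.24) × (20.1 − 11.79) = 14.816 kN/m³.
q_ult = c·N_c·s_c + q·N_q + 0.5·γ·B·N_γ·s_γ
     = 12.6 × 27.013 × 1.3 + 43.215 × 15.728 + 0.5 × 14.816 × 3.24 × 12 × 0.6
     = 442.47 + 679.67 + 172.82 = 1295 kPa.
q_all = 1295 / 3 = 431.65 kPa.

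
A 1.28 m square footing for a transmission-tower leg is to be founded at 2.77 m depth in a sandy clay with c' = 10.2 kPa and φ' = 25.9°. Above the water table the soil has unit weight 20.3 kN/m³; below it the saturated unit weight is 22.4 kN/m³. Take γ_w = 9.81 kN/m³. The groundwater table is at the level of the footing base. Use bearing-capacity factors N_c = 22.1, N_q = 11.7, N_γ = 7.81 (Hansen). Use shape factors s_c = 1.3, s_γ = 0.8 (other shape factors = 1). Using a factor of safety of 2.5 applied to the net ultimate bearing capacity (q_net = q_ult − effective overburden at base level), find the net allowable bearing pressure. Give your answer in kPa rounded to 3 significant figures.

q_all(net) ≈ 378 kPa

q = γ·D_f = 20.3 × 2.77 = 56.231 kPa.
For the ½γBN_γ term take γ' = 22.4 − 9.81 = 12.59 kN/m³ (soil below base is submerged).
c·N_c·s_c = 10.2 × 22.1 × 1.3 = 293.05 kPa
q·N_q = 56.231 × 11.7 = 657.9 kPa
0.5·γ·B·N_γ·s_γ = 0.5 × 12.59 × 1.28 × 7.81 × 0.8 = 50.344 kPa
q_ult = 293.05 + 657.9 + 50.344 = 1001.3 kPa.
Net ultimate: q_net = 1001.3 − 56.231 = 945.06 kPa.
q_all(net) = 945.06 / 2.5 = 378.02 kPa.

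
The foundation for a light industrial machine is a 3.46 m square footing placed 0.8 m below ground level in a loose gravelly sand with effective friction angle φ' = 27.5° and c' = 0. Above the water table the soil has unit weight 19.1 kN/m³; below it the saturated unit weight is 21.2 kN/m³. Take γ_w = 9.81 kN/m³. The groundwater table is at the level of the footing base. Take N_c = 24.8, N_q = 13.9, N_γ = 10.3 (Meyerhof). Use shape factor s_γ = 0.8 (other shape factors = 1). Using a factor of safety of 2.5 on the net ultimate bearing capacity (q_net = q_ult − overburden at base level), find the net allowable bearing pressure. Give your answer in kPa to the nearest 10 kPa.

Effective surcharge at the founding depth q = γ·D_f = 19.1 × 0.8 = 15.28 kPa.
The water table coincides with the base, so in the self-weight term γ → γ' = 11.39 kN/m³.
q_ult = q·N_q + 0.5·γ·B·N_γ·s_γ
     = 15.28 × 13.9 + 0.5 × 11.39 × 3.46 × 10.3 × 0.8
     = 212.39 + 162.37 = 374.76 kPa.
q_net = 374.76 − 15.28 = 359.48 kPa.
q_all(net) = 359.48 / 2.5 = 143.79 kPa.

q_all(net) ≈ 140 kPa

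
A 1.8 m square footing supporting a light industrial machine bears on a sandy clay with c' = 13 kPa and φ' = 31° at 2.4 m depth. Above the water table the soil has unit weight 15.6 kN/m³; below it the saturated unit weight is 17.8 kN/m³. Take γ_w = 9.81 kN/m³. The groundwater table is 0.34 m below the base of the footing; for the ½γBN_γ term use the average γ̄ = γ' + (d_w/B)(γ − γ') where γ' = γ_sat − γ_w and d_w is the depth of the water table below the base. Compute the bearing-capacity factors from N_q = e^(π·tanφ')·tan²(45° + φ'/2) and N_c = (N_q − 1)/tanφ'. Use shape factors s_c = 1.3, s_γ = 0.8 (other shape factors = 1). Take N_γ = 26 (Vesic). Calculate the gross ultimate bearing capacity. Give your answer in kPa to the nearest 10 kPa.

q_ult ≈ 1500 kPa

tan31° = 0.6009, so N_q = e^(π×0.6009)·tan²(60.5°) = 6.604 × 3.124 = 20.63.
N_c = (20.63 − 1)/tan31° = 32.67.
q = γ·D_f = 15.6 × 2.4 = 37.44 kPa.
γ' = 7.99 kN/m³; averaging over the depth B below the base, γ̄ = γ' + (d_w/B)(γ − γ') = 9.4274 kN/m³.
c·N_c·s_c = 13 × 32.671 × 1.3 = 552.14 kPa
q·N_q = 37.44 × 20.631 = 772.42 kPa
0.5·γ·B·N_γ·s_γ = 0.5 × 9.4274 × 1.8 × 26 × 0.8 = 176.48 kPa
q_ult = 552.14 + 772.42 + 176.48 = 1501 kPa.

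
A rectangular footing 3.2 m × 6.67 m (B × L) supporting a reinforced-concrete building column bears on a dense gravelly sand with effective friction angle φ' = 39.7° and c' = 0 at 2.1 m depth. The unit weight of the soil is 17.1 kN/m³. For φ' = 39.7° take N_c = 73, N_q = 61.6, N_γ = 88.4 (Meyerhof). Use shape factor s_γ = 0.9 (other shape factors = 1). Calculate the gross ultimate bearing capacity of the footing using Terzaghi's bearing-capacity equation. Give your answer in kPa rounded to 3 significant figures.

Overburden at base level: q = 17.1 × 2.1 = 35.91 kPa.
Surcharge term q·N_q = 35.91 × 61.6 = 2212.1 kPa; self-weight term 0.5·γ·B·N_γ·s_γ = 0.5 × 17.1 × 3.2 × 88.4 × 0.9 = 2176.8 kPa.
q_ult = 2212.1 + 2176.8 = 4388.8 kPa.

q_ult ≈ 4390 kPa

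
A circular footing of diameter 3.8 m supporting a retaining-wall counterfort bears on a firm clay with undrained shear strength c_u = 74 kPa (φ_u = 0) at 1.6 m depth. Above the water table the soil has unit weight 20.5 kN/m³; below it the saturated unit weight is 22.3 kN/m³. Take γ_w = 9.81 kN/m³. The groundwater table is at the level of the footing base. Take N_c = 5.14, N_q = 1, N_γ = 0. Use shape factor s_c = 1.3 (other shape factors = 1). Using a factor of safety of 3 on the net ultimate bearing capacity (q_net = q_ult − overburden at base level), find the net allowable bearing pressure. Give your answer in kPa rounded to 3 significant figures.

q_all(net) ≈ 165 kPa

Effective surcharge at the founding depth q = γ·D_f = 20.5 × 1.6 = 32.8 kPa.
q_ult = c·N_c·s_c + q·N_q
     = 74 × 5.14 × 1.3 + 32.8 × 1
     = 494.47 + 32.8 = 527.27 kPa.
q_net = 527.27 − 32.8 = 494.47 kPa.
q_all(net) = 494.47 / 3 = 164.82 kPa.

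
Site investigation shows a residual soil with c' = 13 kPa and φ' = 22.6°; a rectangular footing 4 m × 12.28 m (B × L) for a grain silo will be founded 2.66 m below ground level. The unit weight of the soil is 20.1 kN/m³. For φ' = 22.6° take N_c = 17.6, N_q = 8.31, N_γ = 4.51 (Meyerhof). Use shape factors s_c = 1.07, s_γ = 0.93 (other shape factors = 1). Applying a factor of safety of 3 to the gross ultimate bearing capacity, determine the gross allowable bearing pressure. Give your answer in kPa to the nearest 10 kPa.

Effective surcharge at the founding depth q = γ·D_f = 20.1 × 2.66 = 53.466 kPa.
q_ult = c·N_c·s_c + q·N_q + 0.5·γ·B·N_γ·s_γ
     = 13 × 17.6 × 1.07 + 53.466 × 8.31 + 0.5 × 20.1 × 4 × 4.51 × 0.93
     = 244.82 + 444.3 + 168.61 = 857.73 kPa.
q_all = q_ult / FS = 857.73 / 3 = 285.91 kPa.

q_all ≈ 290 kPa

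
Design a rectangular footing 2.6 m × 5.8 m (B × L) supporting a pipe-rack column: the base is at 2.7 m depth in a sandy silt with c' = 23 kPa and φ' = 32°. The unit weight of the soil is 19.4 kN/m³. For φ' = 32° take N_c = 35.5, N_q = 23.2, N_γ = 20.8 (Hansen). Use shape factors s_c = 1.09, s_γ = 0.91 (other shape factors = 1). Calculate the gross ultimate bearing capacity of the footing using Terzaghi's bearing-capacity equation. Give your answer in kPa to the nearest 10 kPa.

Overburden at base level: q = 19.4 × 2.7 = 52.38 kPa.
Cohesion term c·N_c·s_c = 23 × 35.5 × 1.09 = 889.99 kPa; surcharge term q·N_q = 52.38 × 23.2 = 1215.2 kPa; self-weight term 0.5·γ·B·N_γ·s_γ = 0.5 × 19.4 × 2.6 × 20.8 × 0.91 = 477.36 kPa.
q_ult = 889.99 + 1215.2 + 477.36 = 2582.6 kPa.

q_ult ≈ 2580 kPa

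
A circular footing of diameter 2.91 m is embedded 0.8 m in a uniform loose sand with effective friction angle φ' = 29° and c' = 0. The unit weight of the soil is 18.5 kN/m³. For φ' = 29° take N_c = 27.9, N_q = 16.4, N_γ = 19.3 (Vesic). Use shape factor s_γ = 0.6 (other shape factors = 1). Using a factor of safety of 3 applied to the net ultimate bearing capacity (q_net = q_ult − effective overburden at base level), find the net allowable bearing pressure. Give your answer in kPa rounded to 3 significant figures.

Overburden at base level: q = 18.5 × 0.8 = 14.8 kPa.
Surcharge term q·N_q = 14.8 × 16.4 = 242.72 kPa; self-weight term 0.5·γ·B·N_γ·s_γ = 0.5 × 18.5 × 2.91 × 19.3 × 0.6 = 311.7 kPa.
q_ult = 242.72 + 311.7 = 554.42 kPa.
Net ultimate: q_net = 554.42 − 14.8 = 539.62 kPa.
q_all(net) = 539.62 / 3 = 179.87 kPa.

q_all(net) ≈ 180 kPa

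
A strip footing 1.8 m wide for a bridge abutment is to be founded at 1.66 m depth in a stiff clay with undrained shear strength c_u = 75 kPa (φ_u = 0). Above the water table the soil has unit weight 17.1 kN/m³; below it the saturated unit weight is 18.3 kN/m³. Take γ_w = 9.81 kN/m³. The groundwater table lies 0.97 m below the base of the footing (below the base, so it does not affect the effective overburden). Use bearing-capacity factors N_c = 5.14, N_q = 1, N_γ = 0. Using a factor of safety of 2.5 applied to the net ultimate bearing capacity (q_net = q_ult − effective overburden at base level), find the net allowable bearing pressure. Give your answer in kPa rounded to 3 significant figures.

q_all(net) ≈ 154 kPa

Overburden at base level: q = 17.1 × 1.66 = 28.386 kPa.
Cohesion term c·N_c = 75 × 5.14 = 385.5 kPa; surcharge term q·N_q = 28.386 × 1 = 28.386 kPa.
q_ult = 385.5 + 28.386 = 413.89 kPa.
Net ultimate: q_net = 413.89 − 28.386 = 385.5 kPa.
q_all(net) = 385.5 / 2.5 = 154.2 kPa.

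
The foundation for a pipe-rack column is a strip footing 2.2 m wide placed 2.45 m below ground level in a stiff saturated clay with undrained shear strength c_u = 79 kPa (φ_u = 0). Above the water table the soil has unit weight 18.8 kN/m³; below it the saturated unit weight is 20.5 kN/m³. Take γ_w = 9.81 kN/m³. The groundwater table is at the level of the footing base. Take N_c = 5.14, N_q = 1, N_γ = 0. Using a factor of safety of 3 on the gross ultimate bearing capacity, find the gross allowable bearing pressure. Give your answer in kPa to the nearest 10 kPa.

q = γ·D_f = 18.8 × 2.45 = 46.06 kPa.
c·N_c = 79 × 5.14 = 406.06 kPa
q·N_q = 46.06 × 1 = 46.06 kPa
q_ult = 406.06 + 46.06 = 452.12 kPa.
q_all = 452.12 / 3 = 150.71 kPa.

q_all ≈ 150 kPa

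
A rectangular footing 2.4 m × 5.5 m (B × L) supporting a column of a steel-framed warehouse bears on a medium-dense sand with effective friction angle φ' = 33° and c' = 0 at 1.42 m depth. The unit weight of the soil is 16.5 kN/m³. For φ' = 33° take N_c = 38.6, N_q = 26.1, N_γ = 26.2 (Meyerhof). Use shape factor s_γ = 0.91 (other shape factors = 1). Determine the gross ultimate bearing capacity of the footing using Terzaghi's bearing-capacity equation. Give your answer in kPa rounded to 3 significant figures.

Effective surcharge at the founding depth q = γ·D_f = 16.5 × 1.42 = 23.43 kPa.
q_ult = q·N_q + 0.5·γ·B·N_γ·s_γ
     = 23.43 × 26.1 + 0.5 × 16.5 × 2.4 × 26.2 × 0.91
     = 611.52 + 472.07 = 1083.6 kPa.

q_ult ≈ 1080 kPa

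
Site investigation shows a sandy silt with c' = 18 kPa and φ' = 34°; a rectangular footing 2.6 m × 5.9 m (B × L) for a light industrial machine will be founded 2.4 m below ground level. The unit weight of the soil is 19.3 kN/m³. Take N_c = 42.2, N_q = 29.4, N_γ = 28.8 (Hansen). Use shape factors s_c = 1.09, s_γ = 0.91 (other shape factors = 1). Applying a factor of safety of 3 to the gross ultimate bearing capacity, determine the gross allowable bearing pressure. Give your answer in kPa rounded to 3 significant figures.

Effective surcharge at the founding depth q = γ·D_f = 19.3 × 2.4 = 46.32 kPa.
q_ult = c·N_c·s_c + q·N_q + 0.5·γ·B·N_γ·s_γ
     = 18 × 42.2 × 1.09 + 46.32 × 29.4 + 0.5 × 19.3 × 2.6 × 28.8 × 0.91
     = 827.96 + 1361.8 + 657.56 = 2847.3 kPa.
q_all = q_ult / FS = 2847.3 / 3 = 949.11 kPa.

q_all ≈ 949 kPa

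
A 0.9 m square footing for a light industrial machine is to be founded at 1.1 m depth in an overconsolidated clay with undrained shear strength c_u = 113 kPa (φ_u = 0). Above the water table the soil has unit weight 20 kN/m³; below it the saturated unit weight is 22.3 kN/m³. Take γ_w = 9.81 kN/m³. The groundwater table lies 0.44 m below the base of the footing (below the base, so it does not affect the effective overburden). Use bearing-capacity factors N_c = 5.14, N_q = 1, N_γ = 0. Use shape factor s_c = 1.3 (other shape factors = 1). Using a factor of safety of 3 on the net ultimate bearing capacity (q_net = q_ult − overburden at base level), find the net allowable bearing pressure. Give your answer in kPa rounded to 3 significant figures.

Overburden at base level: q = 20 × 1.1 = 22 kPa.
Cohesion term c·N_c·s_c = 113 × 5.14 × 1.3 = 755.07 kPa; surcharge term q·N_q = 22 × 1 = 22 kPa.
q_ult = 755.07 + 22 = 777.07 kPa.
q_net = 777.07 − 22 = 755.07 kPa.
q_all(net) = 755.07 / 3 = 251.69 kPa.

q_all(net) ≈ 252 kPa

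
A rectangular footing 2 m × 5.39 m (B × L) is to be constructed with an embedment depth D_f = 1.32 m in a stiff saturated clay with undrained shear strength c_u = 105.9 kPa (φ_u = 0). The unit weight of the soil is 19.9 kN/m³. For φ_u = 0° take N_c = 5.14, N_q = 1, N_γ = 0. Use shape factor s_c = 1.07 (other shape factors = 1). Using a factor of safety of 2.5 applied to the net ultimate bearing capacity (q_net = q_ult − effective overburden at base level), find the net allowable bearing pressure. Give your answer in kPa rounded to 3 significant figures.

Overburden at base level: q = 19.9 × 1.32 = 26.268 kPa.
Cohesion term c·N_c·s_c = 105.9 × 5.14 × 1.07 = 582.43 kPa; surcharge term q·N_q = 26.268 × 1 = 26.268 kPa.
q_ult = 582.43 + 26.268 = 608.7 kPa.
Net ultimate: q_net = 608.7 − 26.268 = 582.43 kPa.
q_all(net) = 582.43 / 2.5 = 232.97 kPa.

q_all(net) ≈ 233 kPa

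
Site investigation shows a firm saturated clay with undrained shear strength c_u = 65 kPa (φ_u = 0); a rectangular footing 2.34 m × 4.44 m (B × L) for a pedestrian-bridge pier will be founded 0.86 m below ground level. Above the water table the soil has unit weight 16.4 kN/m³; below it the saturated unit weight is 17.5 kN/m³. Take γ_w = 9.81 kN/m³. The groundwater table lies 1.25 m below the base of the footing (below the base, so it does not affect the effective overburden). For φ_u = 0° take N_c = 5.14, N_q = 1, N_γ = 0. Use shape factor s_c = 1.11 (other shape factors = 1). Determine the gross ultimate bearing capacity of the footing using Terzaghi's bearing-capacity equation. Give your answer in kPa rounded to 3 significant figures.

q_ult ≈ 385 kPa

Effective surcharge at the founding depth q = γ·D_f = 16.4 × 0.86 = 14.104 kPa.
q_ult = c·N_c·s_c + q·N_q
     = 65 × 5.14 × 1.11 + 14.104 × 1
     = 370.85 + 14.104 = 384.95 kPa.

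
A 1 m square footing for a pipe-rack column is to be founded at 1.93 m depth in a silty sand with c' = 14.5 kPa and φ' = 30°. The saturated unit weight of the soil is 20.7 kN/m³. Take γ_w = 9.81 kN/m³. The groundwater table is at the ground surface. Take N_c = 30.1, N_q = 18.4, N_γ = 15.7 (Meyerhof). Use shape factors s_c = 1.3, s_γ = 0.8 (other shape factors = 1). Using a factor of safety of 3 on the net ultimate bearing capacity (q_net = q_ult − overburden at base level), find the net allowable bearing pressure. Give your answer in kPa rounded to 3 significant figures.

q_all(net) ≈ 334 kPa

Water table at ground surface, so effective unit weight γ' = 20.7 − 9.81 = 10.89 kN/m³ is used throughout; overburden q = 10.89 × 1.93 = 21.018 kPa; the same γ' applies in the ½γBN_γ term.
Cohesion term c·N_c·s_c = 14.5 × 30.1 × 1.3 = 567.39 kPa; surcharge term q·N_q = 21.018 × 18.4 = 386.73 kPa; self-weight term 0.5·γ·B·N_γ·s_γ = 0.5 × 10.89 × 1 × 15.7 × 0.8 = 68.389 kPa.
q_ult = 567.39 + 386.73 + 68.389 = 1022.5 kPa.
q_net = 1022.5 − 21.018 = 1001.5 kPa.
q_all(net) = 1001.5 / 3 = 333.83 kPa.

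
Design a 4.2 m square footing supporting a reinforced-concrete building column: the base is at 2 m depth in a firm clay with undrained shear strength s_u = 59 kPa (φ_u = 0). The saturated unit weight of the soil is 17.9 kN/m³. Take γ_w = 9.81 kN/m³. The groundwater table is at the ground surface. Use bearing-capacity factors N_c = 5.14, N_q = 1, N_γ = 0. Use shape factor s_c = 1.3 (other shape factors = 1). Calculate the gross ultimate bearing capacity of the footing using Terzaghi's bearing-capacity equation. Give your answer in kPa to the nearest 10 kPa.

q_ult ≈ 410 kPa

Water table at ground surface, so effective unit weight γ' = 17.9 − 9.81 = 8.09 kN/m³ is used throughout; overburden q = 8.09 × 2 = 16.18 kPa.
Cohesion term c·N_c·s_c = 59 × 5.14 × 1.3 = 394.24 kPa; surcharge term q·N_q = 16.18 × 1 = 16.18 kPa.
q_ult = 394.24 + 16.18 = 410.42 kPa.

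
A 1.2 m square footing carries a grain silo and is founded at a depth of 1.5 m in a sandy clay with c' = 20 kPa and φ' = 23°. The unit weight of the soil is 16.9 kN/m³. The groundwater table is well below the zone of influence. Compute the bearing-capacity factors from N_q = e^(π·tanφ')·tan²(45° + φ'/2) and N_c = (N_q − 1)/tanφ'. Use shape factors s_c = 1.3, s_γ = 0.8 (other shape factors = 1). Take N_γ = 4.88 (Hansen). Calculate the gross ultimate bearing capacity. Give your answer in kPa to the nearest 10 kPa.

q_ult ≈ 730 kPa

tan23° = 0.4245, so N_q = e^(π×0.4245)·tan²(56.5°) = 3.794 × 2.283 = 8.66.
N_c = (8.66 − 1)/tan23° = 18.05.
Overburden at base level: q = 16.9 × 1.5 = 25.35 kPa.
Cohesion term c·N_c·s_c = 20 × 18.049 × 1.3 = 469.26 kPa; surcharge term q·N_q = 25.35 × 8.6612 = 219.56 kPa; self-weight term 0.5·γ·B·N_γ·s_γ = 0.5 × 16.9 × 1.2 × 4.88 × 0.8 = 39.587 kPa.
q_ult = 469.26 + 219.56 + 39.587 = 728.41 kPa.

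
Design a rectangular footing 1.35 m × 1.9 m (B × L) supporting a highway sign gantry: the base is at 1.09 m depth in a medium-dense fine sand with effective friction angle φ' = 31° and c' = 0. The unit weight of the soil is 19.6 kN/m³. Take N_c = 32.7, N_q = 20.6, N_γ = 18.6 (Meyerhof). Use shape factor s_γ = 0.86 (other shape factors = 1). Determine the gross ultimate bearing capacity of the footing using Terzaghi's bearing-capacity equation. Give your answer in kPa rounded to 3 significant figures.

q_ult ≈ 652 kPa

q = γ·D_f = 19.6 × 1.09 = 21.364 kPa.
q·N_q = 21.364 × 20.6 = 440.1 kPa
0.5·γ·B·N_γ·s_γ = 0.5 × 19.6 × 1.35 × 18.6 × 0.86 = 211.63 kPa
q_ult = 440.1 + 211.63 = 651.73 kPa.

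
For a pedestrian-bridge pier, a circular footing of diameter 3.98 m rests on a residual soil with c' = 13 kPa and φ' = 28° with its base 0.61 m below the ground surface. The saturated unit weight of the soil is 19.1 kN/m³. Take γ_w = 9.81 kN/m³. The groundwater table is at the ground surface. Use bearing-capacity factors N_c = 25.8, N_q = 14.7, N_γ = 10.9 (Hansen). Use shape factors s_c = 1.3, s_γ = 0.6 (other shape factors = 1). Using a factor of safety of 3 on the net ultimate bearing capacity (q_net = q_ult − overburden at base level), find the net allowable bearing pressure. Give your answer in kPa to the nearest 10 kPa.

With the water table at the surface the whole profile is submerged: γ' = 19.1 − 9.81 = 9.29 kN/m³, so q = γ'·D_f = 5.6669 kPa; the same γ' applies in the ½γBN_γ term.
q_ult = c·N_c·s_c + q·N_q + 0.5·γ·B·N_γ·s_γ
     = 13 × 25.8 × 1.3 + 5.6669 × 14.7 + 0.5 × 9.29 × 3.98 × 10.9 × 0.6
     = 436.02 + 83.303 + 120.91 = 640.23 kPa.
q_net = 640.23 − 5.6669 = 634.56 kPa.
q_all(net) = 634.56 / 3 = 211.52 kPa.

q_all(net) ≈ 210 kPa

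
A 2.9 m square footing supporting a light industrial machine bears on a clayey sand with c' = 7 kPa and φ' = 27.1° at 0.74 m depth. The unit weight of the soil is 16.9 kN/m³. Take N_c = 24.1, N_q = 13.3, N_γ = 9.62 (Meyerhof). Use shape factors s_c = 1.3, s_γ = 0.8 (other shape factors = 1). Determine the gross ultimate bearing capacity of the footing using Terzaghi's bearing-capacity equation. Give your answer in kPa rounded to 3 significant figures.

Overburden at base level: q = 16.9 × 0.74 = 12.506 kPa.
Cohesion term c·N_c·s_c = 7 × 24.1 × 1.3 = 219.31 kPa; surcharge term q·N_q = 12.506 × 13.3 = 166.33 kPa; self-weight term 0.5·γ·B·N_γ·s_γ = 0.5 × 16.9 × 2.9 × 9.62 × 0.8 = 188.59 kPa.
q_ult = 219.31 + 166.33 + 188.59 = 574.23 kPa.

q_ult ≈ 574 kPa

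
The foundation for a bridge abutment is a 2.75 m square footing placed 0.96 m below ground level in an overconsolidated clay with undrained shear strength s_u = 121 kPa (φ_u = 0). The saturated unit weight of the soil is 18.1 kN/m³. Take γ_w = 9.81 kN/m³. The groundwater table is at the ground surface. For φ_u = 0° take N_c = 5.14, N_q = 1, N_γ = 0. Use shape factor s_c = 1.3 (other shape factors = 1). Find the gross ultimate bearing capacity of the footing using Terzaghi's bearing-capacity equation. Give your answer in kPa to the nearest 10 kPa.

q_ult ≈ 820 kPa

Water table at ground surface, so effective unit weight γ' = 18.1 − 9.81 = 8.29 kN/m³ is used throughout; overburden q = 8.29 × 0.96 = 7.9584 kPa.
Cohesion term c·N_c·s_c = 121 × 5.14 × 1.3 = 808.52 kPa; surcharge term q·N_q = 7.9584 × 1 = 7.9584 kPa.
q_ult = 808.52 + 7.9584 = 816.48 kPa.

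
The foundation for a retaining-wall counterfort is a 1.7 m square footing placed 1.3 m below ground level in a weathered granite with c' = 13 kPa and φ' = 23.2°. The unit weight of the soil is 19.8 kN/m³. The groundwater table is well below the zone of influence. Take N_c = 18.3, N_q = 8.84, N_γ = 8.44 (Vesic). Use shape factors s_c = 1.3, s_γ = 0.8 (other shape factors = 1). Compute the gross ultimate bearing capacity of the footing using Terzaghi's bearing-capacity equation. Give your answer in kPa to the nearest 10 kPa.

q_ult ≈ 650 kPa

q = γ·D_f = 19.8 × 1.3 = 25.74 kPa.
c·N_c·s_c = 13 × 18.3 × 1.3 = 309.27 kPa
q·N_q = 25.74 × 8.84 = 227.54 kPa
0.5·γ·B·N_γ·s_γ = 0.5 × 19.8 × 1.7 × 8.44 × 0.8 = 113.64 kPa
q_ult = 309.27 + 227.54 + 113.64 = 650.45 kPa.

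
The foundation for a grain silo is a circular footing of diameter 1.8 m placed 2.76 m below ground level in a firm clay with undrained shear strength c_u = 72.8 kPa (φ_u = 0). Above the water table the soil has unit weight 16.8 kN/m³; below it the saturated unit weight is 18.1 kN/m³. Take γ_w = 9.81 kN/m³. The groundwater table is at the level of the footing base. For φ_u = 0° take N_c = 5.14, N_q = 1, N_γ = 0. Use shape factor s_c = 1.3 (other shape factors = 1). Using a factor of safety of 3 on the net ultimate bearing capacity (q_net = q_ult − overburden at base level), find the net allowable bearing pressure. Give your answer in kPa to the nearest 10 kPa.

q_all(net) ≈ 160 kPa

Overburden at base level: q = 16.8 × 2.76 = 46.368 kPa.
Cohesion term c·N_c·s_c = 72.8 × 5.14 × 1.3 = 486.45 kPa; surcharge term q·N_q = 46.368 × 1 = 46.368 kPa.
q_ult = 486.45 + 46.368 = 532.82 kPa.
q_net = 532.82 − 46.368 = 486.45 kPa.
q_all(net) = 486.45 / 3 = 162.15 kPa.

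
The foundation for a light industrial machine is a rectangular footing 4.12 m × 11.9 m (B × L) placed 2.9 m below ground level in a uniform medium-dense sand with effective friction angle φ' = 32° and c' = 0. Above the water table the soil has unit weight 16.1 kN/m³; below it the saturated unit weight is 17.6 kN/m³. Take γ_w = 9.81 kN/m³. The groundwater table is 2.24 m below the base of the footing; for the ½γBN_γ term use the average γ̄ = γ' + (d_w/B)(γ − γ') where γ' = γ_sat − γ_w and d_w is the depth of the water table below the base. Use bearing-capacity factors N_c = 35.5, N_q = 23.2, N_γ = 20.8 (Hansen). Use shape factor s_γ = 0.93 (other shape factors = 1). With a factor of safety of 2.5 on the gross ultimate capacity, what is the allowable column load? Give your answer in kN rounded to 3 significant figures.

Effective surcharge at the founding depth q = γ·D_f = 16.1 × 2.9 = 46.69 kPa.
With d_w = 2.24 m < B, γ̄ = 7.79 + (2.24/4.12) × (16.1 − 7.79) = 12.308 kN/m³.
q_ult = q·N_q + 0.5·γ·B·N_γ·s_γ
     = 46.69 × 23.2 + 0.5 × 12.308 × 4.12 × 20.8 × 0.93
     = 1083.2 + 490.46 = 1573.7 kPa.
Gross allowable pressure q_all = 1573.7 / 2.5 = 629.47 kPa.
Footing area = 49.028 m², so allowable column load = 629.47 × 49.028 = 30862 kN.

P_all ≈ 30900 kN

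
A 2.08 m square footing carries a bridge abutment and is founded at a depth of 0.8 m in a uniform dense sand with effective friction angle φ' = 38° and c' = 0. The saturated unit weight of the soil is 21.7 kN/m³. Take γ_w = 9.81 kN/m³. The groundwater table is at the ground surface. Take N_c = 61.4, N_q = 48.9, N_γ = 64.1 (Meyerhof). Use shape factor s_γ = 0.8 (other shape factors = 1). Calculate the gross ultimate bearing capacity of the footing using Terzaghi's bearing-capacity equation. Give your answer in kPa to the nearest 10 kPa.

q_ult ≈ 1100 kPa

γ' = 21.7 − 9.81 = 11.89 kN/m³ (submerged throughout). q = 11.89 × 0.8 = 9.512 kPa; the same γ' applies in the ½γBN_γ term.
q·N_q = 9.512 × 48.9 = 465.14 kPa
0.5·γ·B·N_γ·s_γ = 0.5 × 11.89 × 2.08 × 64.1 × 0.8 = 634.11 kPa
q_ult = 465.14 + 634.11 = 1099.2 kPa.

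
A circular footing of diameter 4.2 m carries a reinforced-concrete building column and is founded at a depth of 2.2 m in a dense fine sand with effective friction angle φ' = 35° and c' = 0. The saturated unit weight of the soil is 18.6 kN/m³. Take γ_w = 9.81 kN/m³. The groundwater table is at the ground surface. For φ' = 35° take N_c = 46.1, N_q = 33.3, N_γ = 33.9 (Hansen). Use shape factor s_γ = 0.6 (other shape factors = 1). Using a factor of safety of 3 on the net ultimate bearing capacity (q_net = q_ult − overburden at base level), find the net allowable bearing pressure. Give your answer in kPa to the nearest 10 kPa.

With the water table at the surface the whole profile is submerged: γ' = 18.6 − 9.81 = 8.79 kN/m³, so q = γ'·D_f = 19.338 kPa; the same γ' applies in the ½γBN_γ term.
q_ult = q·N_q + 0.5·γ·B·N_γ·s_γ
     = 19.338 × 33.3 + 0.5 × 8.79 × 4.2 × 33.9 × 0.6
     = 643.96 + 375.46 = 1019.4 kPa.
q_net = 1019.4 − 19.338 = 1000.1 kPa.
q_all(net) = 1000.1 / 3 = 333.36 kPa.

q_all(net) ≈ 330 kPa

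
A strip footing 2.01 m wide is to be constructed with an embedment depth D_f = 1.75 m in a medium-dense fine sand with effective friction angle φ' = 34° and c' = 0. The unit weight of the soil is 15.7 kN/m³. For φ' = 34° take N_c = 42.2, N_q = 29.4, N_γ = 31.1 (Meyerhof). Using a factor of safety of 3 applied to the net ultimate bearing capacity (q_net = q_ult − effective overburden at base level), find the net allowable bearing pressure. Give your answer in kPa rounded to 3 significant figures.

q_all(net) ≈ 424 kPa

Effective surcharge at the founding depth q = γ·D_f = 15.7 × 1.75 = 27.475 kPa.
q_ult = q·N_q + 0.5·γ·B·N_γ
     = 27.475 × 29.4 + 0.5 × 15.7 × 2.01 × 31.1
     = 807.76 + 490.71 = 1298.5 kPa.
Net ultimate: q_net = 1298.5 − 27.475 = 1271 kPa.
q_all(net) = 1271 / 3 = 423.67 kPa.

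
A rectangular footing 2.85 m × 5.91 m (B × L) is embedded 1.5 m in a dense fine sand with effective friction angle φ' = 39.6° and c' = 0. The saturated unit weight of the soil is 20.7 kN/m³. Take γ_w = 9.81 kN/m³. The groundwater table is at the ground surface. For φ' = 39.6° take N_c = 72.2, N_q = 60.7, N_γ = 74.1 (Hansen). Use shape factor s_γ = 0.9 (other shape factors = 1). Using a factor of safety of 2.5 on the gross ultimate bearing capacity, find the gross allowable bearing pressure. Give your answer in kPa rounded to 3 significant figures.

q_all ≈ 811 kPa

γ' = 20.7 − 9.81 = 10.89 kN/m³ (submerged throughout). q = 10.89 × 1.5 = 16.335 kPa; the same γ' applies in the ½γBN_γ term.
q·N_q = 16.335 × 60.7 = 991.53 kPa
0.5·γ·B·N_γ·s_γ = 0.5 × 10.89 × 2.85 × 74.1 × 0.9 = 1034.9 kPa
q_ult = 991.53 + 1034.9 = 2026.4 kPa.
q_all = 2026.4 / 2.5 = 810.58 kPa.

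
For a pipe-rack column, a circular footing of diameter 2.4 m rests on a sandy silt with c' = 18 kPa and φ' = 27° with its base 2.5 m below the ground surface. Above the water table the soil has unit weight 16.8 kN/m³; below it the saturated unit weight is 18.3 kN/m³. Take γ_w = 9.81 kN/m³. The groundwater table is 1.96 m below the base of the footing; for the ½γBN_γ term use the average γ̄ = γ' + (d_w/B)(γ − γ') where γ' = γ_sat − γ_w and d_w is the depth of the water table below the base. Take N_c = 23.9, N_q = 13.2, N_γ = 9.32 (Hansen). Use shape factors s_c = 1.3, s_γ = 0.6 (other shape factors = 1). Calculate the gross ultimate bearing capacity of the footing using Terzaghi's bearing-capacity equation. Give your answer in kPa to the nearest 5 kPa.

Overburden at base level: q = 16.8 × 2.5 = 42 kPa.
The water table is 1.96 m below the base (< B = 2.4 m), so the ½γBN_γ term uses γ̄ = γ' + (d_w/B)(γ − γ') = 8.49 + (1.96/2.4)(16.8 − 8.49) = 15.277 kN/m³.
Cohesion term c·N_c·s_c = 18 × 23.9 × 1.3 = 559.26 kPa; surcharge term q·N_q = 42 × 13.2 = 554.4 kPa; self-weight term 0.5·γ·B·N_γ·s_γ = 0.5 × 15.277 × 2.4 × 9.32 × 0.6 = 102.51 kPa.
q_ult = 559.26 + 554.4 + 102.51 = 1216.2 kPa.

q_ult ≈ 1215 kPa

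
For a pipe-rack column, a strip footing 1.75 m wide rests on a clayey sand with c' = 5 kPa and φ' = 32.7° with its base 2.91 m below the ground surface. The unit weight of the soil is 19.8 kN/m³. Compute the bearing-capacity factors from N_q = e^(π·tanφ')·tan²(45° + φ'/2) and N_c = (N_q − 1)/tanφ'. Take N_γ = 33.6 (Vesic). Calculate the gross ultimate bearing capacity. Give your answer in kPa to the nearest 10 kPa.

q_ult ≈ 2220 kPa

tan32.7° = 0.642, so N_q = e^(π×0.642)·tan²(61.35°) = 7.515 × 3.35 = 25.18.
N_c = (25.18 − 1)/tan32.7° = 37.66.
Effective surcharge at the founding depth q = γ·D_f = 19.8 × 2.91 = 57.618 kPa.
q_ult = c·N_c + q·N_q + 0.5·γ·B·N_γ
     = 5 × 37.657 + 57.618 × 25.175 + 0.5 × 19.8 × 1.75 × 33.6
     = 188.28 + 1450.5 + 582.12 = 2220.9 kPa.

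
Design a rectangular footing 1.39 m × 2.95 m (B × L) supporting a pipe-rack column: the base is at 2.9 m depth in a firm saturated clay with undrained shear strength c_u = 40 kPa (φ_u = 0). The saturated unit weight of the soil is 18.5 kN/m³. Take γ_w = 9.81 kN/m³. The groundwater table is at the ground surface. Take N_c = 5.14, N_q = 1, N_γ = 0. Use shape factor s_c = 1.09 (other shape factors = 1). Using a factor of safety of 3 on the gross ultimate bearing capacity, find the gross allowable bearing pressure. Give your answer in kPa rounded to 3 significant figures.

q_all ≈ 83.1 kPa

γ' = 18.5 − 9.81 = 8.69 kN/m³ (submerged throughout). q = 8.69 × 2.9 = 25.201 kPa.
c·N_c·s_c = 40 × 5.14 × 1.09 = 224.1 kPa
q·N_q = 25.201 × 1 = 25.201 kPa
q_ult = 224.1 + 25.201 = 249.31 kPa.
q_all = 249.31 / 3 = 83.102 kPa.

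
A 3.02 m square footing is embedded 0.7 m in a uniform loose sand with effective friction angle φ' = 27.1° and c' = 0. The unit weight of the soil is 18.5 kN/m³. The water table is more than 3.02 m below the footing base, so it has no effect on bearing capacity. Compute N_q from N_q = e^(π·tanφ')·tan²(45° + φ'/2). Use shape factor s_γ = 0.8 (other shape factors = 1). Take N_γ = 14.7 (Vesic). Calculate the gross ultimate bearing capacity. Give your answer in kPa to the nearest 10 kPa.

q_ult ≈ 500 kPa

tan27.1° = 0.5117, so N_q = e^(π×0.5117)·tan²(58.55°) = 4.991 × 2.673 = 13.34.
q = γ·D_f = 18.5 × 0.7 = 12.95 kPa.
q·N_q = 12.95 × 13.343 = 172.79 kPa
0.5·γ·B·N_γ·s_γ = 0.5 × 18.5 × 3.02 × 14.7 × 0.8 = 328.52 kPa
q_ult = 172.79 + 328.52 = 501.31 kPa.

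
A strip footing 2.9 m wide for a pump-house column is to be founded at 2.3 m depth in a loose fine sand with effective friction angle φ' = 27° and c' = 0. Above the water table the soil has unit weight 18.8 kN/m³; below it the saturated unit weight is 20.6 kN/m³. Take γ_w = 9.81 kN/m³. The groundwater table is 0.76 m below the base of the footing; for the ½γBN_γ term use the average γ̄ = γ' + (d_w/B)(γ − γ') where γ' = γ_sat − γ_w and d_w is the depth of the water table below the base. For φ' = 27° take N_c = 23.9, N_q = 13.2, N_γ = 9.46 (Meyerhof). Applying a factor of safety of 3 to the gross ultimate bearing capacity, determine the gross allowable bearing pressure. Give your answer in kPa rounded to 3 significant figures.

Effective surcharge at the founding depth q = γ·D_f = 18.8 × 2.3 = 43.24 kPa.
With d_w = 0.76 m < B, γ̄ = 10.79 + (0.76/2.9) × (18.8 − 10.79) = 12.889 kN/m³.
q_ult = q·N_q + 0.5·γ·B·N_γ
     = 43.24 × 13.2 + 0.5 × 12.889 × 2.9 × 9.46
     = 570.77 + 176.8 = 747.57 kPa.
q_all = q_ult / FS = 747.57 / 3 = 249.19 kPa.

q_all ≈ 249 kPa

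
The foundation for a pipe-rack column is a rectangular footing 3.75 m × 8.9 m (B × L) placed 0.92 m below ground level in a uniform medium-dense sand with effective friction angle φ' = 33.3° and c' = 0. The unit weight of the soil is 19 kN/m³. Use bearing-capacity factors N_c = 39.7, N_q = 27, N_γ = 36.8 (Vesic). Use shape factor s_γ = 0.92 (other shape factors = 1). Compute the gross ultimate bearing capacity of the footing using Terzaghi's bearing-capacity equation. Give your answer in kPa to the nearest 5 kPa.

q = γ·D_f = 19 × 0.92 = 17.48 kPa.
q·N_q = 17.48 × 27 = 471.96 kPa
0.5·γ·B·N_γ·s_γ = 0.5 × 19 × 3.75 × 36.8 × 0.92 = 1206.1 kPa
q_ult = 471.96 + 1206.1 = 1678.1 kPa.

q_ult ≈ 1680 kPa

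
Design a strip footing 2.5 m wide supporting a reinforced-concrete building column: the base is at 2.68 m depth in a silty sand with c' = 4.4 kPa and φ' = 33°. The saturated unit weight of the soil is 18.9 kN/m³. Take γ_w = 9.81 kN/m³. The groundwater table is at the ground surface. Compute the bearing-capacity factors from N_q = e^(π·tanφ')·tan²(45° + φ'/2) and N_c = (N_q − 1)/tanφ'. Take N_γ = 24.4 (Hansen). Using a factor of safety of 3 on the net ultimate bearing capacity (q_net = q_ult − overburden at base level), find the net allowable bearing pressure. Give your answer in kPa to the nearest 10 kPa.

q_all(net) ≈ 350 kPa

N_q = e^(π·tan33°)·tan²(61.5°) = 26.09; N_c = (N_q − 1)/tanφ' = 38.64.
Water table at ground surface, so effective unit weight γ' = 18.9 − 9.81 = 9.09 kN/m³ is used throughout; overburden q = 9.09 × 2.68 = 24.361 kPa; the same γ' applies in the ½γBN_γ term.
Cohesion term c·N_c = 4.4 × 38.638 = 170.01 kPa; surcharge term q·N_q = 24.361 × 26.092 = 635.63 kPa; self-weight term 0.5·γ·B·N_γ = 0.5 × 9.09 × 2.5 × 24.4 = 277.24 kPa.
q_ult = 170.01 + 635.63 + 277.24 = 1082.9 kPa.
q_net = 1082.9 − 24.361 = 1058.5 kPa.
q_all(net) = 1058.5 / 3 = 352.84 kPa.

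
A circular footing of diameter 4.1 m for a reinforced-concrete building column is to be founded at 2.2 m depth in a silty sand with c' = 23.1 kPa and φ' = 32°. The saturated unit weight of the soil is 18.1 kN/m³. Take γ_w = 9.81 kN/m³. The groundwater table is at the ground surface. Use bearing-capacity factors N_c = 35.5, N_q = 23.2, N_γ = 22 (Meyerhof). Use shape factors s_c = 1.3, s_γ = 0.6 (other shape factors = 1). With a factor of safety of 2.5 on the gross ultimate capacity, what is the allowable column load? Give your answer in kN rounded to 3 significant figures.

P_all ≈ 9050 kN

γ' = 18.1 − 9.81 = 8.29 kN/m³ (submerged throughout). q = 8.29 × 2.2 = 18.238 kPa; the same γ' applies in the ½γBN_γ term.
c·N_c·s_c = 23.1 × 35.5 × 1.3 = 1066.1 kPa
q·N_q = 18.238 × 23.2 = 423.12 kPa
0.5·γ·B·N_γ·s_γ = 0.5 × 8.29 × 4.1 × 22 × 0.6 = 224.33 kPa
q_ult = 1066.1 + 423.12 + 224.33 = 1713.5 kPa.
Gross allowable pressure q_all = 1713.5 / 2.5 = 685.41 kPa.
Footing area = 13.2025 m², so allowable column load = 685.41 × 13.2025 = 9049.1 kN.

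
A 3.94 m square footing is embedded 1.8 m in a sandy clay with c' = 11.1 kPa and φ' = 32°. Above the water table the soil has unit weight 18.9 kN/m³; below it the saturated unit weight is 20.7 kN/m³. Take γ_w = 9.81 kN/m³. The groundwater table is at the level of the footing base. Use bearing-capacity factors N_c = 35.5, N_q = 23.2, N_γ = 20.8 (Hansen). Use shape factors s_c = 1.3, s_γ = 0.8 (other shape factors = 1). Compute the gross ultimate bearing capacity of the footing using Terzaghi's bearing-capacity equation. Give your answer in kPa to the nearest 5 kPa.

q_ult ≈ 1660 kPa

Overburden at base level: q = 18.9 × 1.8 = 34.02 kPa.
Below the base the soil is submerged, so the ½γBN_γ term uses γ' = 20.7 − 9.81 = 10.89 kN/m³.
Cohesion term c·N_c·s_c = 11.1 × 35.5 × 1.3 = 512.26 kPa; surcharge term q·N_q = 34.02 × 23.2 = 789.26 kPa; self-weight term 0.5·γ·B·N_γ·s_γ = 0.5 × 10.89 × 3.94 × 20.8 × 0.8 = 356.98 kPa.
q_ult = 512.26 + 789.26 + 356.98 = 1658.5 kPa.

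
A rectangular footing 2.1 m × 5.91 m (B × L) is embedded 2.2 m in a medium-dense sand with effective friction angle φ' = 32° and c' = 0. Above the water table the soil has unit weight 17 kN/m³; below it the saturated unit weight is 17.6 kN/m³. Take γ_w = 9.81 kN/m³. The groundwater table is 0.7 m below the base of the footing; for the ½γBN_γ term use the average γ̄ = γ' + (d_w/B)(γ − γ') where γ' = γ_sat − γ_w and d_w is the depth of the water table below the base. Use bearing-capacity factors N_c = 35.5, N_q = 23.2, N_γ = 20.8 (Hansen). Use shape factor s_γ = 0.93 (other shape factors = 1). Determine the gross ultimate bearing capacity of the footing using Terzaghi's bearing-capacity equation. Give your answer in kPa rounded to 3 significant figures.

q = γ·D_f = 17 × 2.2 = 37.4 kPa.
γ' = 7.79 kN/m³; averaging over the depth B below the base, γ̄ = γ' + (d_w/B)(γ − γ') = 10.86 kN/m³.
q·N_q = 37.4 × 23.2 = 867.68 kPa
0.5·γ·B·N_γ·s_γ = 0.5 × 10.86 × 2.1 × 20.8 × 0.93 = 220.58 kPa
q_ult = 867.68 + 220.58 = 1088.3 kPa.

q_ult ≈ 1090 kPa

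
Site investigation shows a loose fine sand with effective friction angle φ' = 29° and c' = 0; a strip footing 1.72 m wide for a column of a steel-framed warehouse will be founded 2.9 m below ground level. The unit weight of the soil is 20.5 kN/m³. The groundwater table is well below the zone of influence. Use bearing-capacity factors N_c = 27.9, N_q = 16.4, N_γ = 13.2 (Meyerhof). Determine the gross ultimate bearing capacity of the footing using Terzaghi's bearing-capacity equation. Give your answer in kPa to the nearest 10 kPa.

q = γ·D_f = 20.5 × 2.9 = 59.45 kPa.
q·N_q = 59.45 × 16.4 = 974.98 kPa
0.5·γ·B·N_γ = 0.5 × 20.5 × 1.72 × 13.2 = 232.72 kPa
q_ult = 974.98 + 232.72 = 1207.7 kPa.

q_ult ≈ 1210 kPa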